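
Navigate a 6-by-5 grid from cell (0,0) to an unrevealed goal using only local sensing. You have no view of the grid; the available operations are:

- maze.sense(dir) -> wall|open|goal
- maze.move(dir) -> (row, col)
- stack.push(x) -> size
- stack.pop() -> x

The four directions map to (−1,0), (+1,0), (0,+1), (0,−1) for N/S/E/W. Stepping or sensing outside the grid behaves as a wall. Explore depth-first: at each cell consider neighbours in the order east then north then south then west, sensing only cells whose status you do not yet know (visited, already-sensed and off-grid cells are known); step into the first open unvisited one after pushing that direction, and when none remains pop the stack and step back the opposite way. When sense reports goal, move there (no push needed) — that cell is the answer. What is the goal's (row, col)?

>>> sense dir=east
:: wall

>>> sense dir=south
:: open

>>> push x=south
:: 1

>>> move dir=south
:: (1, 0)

>>> sense dir=east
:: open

>>> push x=east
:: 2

>>> move dir=east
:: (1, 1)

>>> sense dir=east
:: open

>>> push x=east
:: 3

>>> move dir=east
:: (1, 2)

>>> sense dir=east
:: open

>>> push x=east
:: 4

>>> move dir=east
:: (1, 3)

>>> sense dir=east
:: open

>>> push x=east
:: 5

>>> move dir=east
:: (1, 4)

>>> sense dir=north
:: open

>>> push x=north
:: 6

>>> move dir=north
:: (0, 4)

>>> sense dir=west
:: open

>>> push x=west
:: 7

>>> move dir=west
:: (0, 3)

>>> sense dir=west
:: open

>>> push x=west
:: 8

>>> move dir=west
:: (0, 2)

>>> pop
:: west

>>> move dir=east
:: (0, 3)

>>> pop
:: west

>>> move dir=east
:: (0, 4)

>>> pop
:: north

>>> move dir=south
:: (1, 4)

>>> sense dir=south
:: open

>>> push x=south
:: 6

>>> move dir=south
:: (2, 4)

>>> sense dir=south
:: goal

>>> move dir=south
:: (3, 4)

Answer: (3, 4)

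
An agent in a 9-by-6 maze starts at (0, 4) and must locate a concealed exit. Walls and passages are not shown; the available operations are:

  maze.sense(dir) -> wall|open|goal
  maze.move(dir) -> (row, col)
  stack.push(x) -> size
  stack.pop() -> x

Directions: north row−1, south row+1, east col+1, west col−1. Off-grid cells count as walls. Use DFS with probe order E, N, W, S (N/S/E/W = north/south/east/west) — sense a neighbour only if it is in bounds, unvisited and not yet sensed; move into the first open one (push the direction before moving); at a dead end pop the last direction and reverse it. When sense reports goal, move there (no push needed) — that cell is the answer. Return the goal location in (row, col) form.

→ sense(dir='east')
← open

→ push(x='east')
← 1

→ move(dir='east')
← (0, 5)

→ sense(dir='south')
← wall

→ pop()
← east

→ move(dir='west')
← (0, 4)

→ sense(dir='west')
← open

→ push(x='west')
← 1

→ move(dir='west')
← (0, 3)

→ sense(dir='west')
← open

→ push(x='west')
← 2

→ move(dir='west')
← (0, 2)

→ sense(dir='west')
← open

→ push(x='west')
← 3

→ move(dir='west')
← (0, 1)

→ sense(dir='west')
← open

→ push(x='west')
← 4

→ move(dir='west')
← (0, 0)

→ sense(dir='south')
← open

→ push(x='south')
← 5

→ move(dir='south')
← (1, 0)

→ sense(dir='east')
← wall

→ sense(dir='south')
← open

→ push(x='south')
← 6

→ move(dir='south')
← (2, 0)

→ sense(dir='east')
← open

→ push(x='east')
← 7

→ move(dir='east')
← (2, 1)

→ sense(dir='east')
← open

→ push(x='east')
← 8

→ move(dir='east')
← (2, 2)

→ sense(dir='east')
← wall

→ sense(dir='north')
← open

→ push(x='north')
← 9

→ move(dir='north')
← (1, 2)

→ sense(dir='east')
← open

→ push(x='east')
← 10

→ move(dir='east')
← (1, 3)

→ sense(dir='east')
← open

→ push(x='east')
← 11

→ move(dir='east')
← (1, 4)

→ sense(dir='south')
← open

→ push(x='south')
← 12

→ move(dir='south')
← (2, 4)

→ sense(dir='east')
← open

→ push(x='east')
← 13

→ move(dir='east')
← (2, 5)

→ sense(dir='south')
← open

→ push(x='south')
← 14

→ move(dir='south')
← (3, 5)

→ sense(dir='west')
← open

→ push(x='west')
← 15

→ move(dir='west')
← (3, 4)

→ sense(dir='west')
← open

→ push(x='west')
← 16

→ move(dir='west')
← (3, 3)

→ sense(dir='west')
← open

→ push(x='west')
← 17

→ move(dir='west')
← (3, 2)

→ sense(dir='west')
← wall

→ sense(dir='south')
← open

→ push(x='south')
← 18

→ move(dir='south')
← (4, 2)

→ sense(dir='east')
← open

→ push(x='east')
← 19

→ move(dir='east')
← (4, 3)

→ sense(dir='east')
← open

→ push(x='east')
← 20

→ move(dir='east')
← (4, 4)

→ sense(dir='east')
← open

→ push(x='east')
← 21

→ move(dir='east')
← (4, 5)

→ sense(dir='south')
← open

→ push(x='south')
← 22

→ move(dir='south')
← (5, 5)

→ sense(dir='west')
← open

→ push(x='west')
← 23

→ move(dir='west')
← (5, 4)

→ sense(dir='west')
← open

→ push(x='west')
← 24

→ move(dir='west')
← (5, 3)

→ sense(dir='west')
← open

→ push(x='west')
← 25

→ move(dir='west')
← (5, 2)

→ sense(dir='west')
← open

→ push(x='west')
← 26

→ move(dir='west')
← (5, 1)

→ sense(dir='north')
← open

→ push(x='north')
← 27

→ move(dir='north')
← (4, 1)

→ sense(dir='west')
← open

→ push(x='west')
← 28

→ move(dir='west')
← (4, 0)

→ sense(dir='north')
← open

→ push(x='north')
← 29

→ move(dir='north')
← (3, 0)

→ pop()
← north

→ move(dir='south')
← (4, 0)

→ sense(dir='south')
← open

→ push(x='south')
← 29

→ move(dir='south')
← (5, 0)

→ sense(dir='south')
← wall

→ pop()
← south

→ move(dir='north')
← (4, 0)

→ pop()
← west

→ move(dir='east')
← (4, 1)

→ pop()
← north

→ move(dir='south')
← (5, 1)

→ sense(dir='south')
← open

→ push(x='south')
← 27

→ move(dir='south')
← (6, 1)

→ sense(dir='east')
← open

→ push(x='east')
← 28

→ move(dir='east')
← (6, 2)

→ sense(dir='east')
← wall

→ sense(dir='south')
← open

→ push(x='south')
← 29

→ move(dir='south')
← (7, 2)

→ sense(dir='east')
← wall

→ sense(dir='west')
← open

→ push(x='west')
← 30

→ move(dir='west')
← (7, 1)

→ sense(dir='west')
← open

→ push(x='west')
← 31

→ move(dir='west')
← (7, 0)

→ sense(dir='south')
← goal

→ move(dir='south')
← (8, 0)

Answer: (8, 0)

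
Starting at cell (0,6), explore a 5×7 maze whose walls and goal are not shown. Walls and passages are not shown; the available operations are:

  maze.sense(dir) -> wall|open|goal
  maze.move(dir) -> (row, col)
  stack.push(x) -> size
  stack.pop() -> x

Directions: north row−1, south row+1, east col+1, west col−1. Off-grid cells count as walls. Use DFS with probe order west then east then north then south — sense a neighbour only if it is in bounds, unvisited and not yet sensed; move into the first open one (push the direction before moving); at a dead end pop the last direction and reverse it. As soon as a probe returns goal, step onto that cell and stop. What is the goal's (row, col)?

-> sense(dir='west')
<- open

-> push(x='west')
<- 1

-> move(dir='west')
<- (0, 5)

-> sense(dir='west')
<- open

-> push(x='west')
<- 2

-> move(dir='west')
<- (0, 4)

-> sense(dir='west')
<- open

-> push(x='west')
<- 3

-> move(dir='west')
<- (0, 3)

-> sense(dir='west')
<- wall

-> sense(dir='south')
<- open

-> push(x='south')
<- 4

-> move(dir='south')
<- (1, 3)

-> sense(dir='west')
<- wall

-> sense(dir='east')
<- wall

-> sense(dir='south')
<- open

-> push(x='south')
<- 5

-> move(dir='south')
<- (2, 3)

-> sense(dir='west')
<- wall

-> sense(dir='east')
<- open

-> push(x='east')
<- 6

-> move(dir='east')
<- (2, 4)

-> sense(dir='east')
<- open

-> push(x='east')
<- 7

-> move(dir='east')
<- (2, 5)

-> sense(dir='east')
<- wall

-> sense(dir='north')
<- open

-> push(x='north')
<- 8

-> move(dir='north')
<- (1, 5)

-> sense(dir='east')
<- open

-> push(x='east')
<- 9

-> move(dir='east')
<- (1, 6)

-> pop()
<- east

-> move(dir='west')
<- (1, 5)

-> pop()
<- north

-> move(dir='south')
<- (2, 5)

-> sense(dir='south')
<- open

-> push(x='south')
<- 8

-> move(dir='south')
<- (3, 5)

-> sense(dir='west')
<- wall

-> sense(dir='east')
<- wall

-> sense(dir='south')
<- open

-> push(x='south')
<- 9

-> move(dir='south')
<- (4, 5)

-> sense(dir='west')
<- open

-> push(x='west')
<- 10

-> move(dir='west')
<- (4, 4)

-> sense(dir='west')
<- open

-> push(x='west')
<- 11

-> move(dir='west')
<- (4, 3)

-> sense(dir='west')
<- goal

-> move(dir='west')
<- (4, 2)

Answer: (4, 2)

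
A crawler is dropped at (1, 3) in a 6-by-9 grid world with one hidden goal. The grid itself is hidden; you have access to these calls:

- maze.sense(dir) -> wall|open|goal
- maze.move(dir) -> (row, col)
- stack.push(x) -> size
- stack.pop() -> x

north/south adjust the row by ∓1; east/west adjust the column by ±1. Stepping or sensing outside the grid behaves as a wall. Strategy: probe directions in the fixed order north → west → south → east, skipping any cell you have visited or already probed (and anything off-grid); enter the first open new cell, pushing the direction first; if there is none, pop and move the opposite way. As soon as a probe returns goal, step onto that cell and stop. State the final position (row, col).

> sense dir: north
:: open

> push x: north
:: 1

> move dir: north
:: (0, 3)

> sense dir: west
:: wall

> sense dir: east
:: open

> push x: east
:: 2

> move dir: east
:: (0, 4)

> sense dir: south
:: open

> push x: south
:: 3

> move dir: south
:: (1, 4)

> sense dir: south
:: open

> push x: south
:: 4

> move dir: south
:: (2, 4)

> sense dir: west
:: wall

> sense dir: south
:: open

> push x: south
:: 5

> move dir: south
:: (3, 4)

> sense dir: west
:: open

> push x: west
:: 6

> move dir: west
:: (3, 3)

> sense dir: west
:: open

> push x: west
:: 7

> move dir: west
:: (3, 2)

> sense dir: north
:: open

> push x: north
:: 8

> move dir: north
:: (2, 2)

> sense dir: north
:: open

> push x: north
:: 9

> move dir: north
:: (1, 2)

> sense dir: west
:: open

> push x: west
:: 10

> move dir: west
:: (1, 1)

> sense dir: north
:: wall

> sense dir: west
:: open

> push x: west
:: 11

> move dir: west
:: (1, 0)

> sense dir: north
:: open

> push x: north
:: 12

> move dir: north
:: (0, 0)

> pop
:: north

> move dir: south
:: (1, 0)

> sense dir: south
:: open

> push x: south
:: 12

> move dir: south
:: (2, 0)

> sense dir: south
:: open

> push x: south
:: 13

> move dir: south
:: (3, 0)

> sense dir: south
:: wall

> sense dir: east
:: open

> push x: east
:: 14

> move dir: east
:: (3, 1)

> sense dir: north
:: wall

> sense dir: south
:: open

> push x: south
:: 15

> move dir: south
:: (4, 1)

> sense dir: south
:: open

> push x: south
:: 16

> move dir: south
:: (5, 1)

> sense dir: west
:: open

> push x: west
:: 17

> move dir: west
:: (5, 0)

> pop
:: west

> move dir: east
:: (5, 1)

> sense dir: east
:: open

> push x: east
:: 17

> move dir: east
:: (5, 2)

> sense dir: north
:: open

> push x: north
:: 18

> move dir: north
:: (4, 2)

> sense dir: east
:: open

> push x: east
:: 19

> move dir: east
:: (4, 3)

> sense dir: south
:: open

> push x: south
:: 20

> move dir: south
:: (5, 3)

> sense dir: east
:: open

> push x: east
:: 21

> move dir: east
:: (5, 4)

> sense dir: north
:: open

> push x: north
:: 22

> move dir: north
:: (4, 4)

> sense dir: east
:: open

> push x: east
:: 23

> move dir: east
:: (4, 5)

> sense dir: north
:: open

> push x: north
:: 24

> move dir: north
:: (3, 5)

> sense dir: north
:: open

> push x: north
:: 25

> move dir: north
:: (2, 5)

> sense dir: north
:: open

> push x: north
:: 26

> move dir: north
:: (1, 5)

> sense dir: north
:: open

> push x: north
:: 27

> move dir: north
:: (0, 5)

> sense dir: east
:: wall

> pop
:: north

> move dir: south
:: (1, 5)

> sense dir: east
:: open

> push x: east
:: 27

> move dir: east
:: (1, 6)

> sense dir: south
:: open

> push x: south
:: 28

> move dir: south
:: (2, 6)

> sense dir: south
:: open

> push x: south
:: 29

> move dir: south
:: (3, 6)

> sense dir: south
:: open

> push x: south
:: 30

> move dir: south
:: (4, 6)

> sense dir: south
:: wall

> sense dir: east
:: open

> push x: east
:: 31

> move dir: east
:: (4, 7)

> sense dir: north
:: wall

> sense dir: south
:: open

> push x: south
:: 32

> move dir: south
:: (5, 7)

> sense dir: east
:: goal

> move dir: east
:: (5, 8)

Answer: (5, 8)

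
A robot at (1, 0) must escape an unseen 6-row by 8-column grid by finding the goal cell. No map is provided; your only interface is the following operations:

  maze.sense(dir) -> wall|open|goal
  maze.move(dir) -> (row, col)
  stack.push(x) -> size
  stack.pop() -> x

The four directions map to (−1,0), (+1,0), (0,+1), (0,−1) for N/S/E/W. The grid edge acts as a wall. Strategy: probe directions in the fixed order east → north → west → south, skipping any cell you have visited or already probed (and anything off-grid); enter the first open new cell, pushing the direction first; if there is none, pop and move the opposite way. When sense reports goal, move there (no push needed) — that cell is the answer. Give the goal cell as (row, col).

→ sense(dir→east)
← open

→ push(x→east)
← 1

→ move(dir→east)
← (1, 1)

→ sense(dir→east)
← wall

→ sense(dir→north)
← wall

→ sense(dir→south)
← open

→ push(x→south)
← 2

→ move(dir→south)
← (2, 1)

→ sense(dir→east)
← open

→ push(x→east)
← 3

→ move(dir→east)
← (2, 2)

→ sense(dir→east)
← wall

→ sense(dir→south)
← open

→ push(x→south)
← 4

→ move(dir→south)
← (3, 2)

→ sense(dir→east)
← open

→ push(x→east)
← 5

→ move(dir→east)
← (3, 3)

→ sense(dir→east)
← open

→ push(x→east)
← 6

→ move(dir→east)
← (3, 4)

→ sense(dir→east)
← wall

→ sense(dir→north)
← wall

→ sense(dir→south)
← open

→ push(x→south)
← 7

→ move(dir→south)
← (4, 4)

→ sense(dir→east)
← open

→ push(x→east)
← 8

→ move(dir→east)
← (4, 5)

→ sense(dir→east)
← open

→ push(x→east)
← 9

→ move(dir→east)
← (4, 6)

→ sense(dir→east)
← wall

→ sense(dir→north)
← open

→ push(x→north)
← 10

→ move(dir→north)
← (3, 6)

→ sense(dir→east)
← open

→ push(x→east)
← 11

→ move(dir→east)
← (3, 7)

→ sense(dir→north)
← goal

→ move(dir→north)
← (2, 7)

Answer: (2, 7)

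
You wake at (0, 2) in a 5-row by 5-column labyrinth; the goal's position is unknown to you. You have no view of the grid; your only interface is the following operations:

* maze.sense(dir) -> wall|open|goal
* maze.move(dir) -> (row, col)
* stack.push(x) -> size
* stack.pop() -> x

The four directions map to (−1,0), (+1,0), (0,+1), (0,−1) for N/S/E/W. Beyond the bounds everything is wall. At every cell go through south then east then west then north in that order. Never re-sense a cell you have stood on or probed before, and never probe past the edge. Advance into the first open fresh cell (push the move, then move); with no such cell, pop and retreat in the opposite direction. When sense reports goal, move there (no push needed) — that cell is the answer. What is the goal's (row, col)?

Action: maze.sense[dir=south]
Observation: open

Action: stack.push[x=south]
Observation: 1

Action: maze.move[dir=south]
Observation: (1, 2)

Action: maze.sense[dir=south]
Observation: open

Action: stack.push[x=south]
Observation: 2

Action: maze.move[dir=south]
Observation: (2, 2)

Action: maze.sense[dir=south]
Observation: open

Action: stack.push[x=south]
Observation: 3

Action: maze.move[dir=south]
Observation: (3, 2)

Action: maze.sense[dir=south]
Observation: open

Action: stack.push[x=south]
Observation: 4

Action: maze.move[dir=south]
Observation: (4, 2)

Action: maze.sense[dir=east]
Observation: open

Action: stack.push[x=east]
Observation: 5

Action: maze.move[dir=east]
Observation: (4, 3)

Action: maze.sense[dir=east]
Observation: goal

Action: maze.move[dir=east]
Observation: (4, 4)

Answer: (4, 4)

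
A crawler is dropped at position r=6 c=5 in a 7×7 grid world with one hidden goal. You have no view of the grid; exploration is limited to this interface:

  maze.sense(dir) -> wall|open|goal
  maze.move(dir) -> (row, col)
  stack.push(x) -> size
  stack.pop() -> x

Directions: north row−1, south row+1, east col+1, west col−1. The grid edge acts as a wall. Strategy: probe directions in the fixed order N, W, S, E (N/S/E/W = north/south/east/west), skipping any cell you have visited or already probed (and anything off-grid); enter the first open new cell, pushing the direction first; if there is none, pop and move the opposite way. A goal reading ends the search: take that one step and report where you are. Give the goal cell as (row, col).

>> sense(north)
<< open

>> push(north)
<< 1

>> move(north)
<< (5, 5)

>> sense(north)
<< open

>> push(north)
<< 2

>> move(north)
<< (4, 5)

>> sense(north)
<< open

>> push(north)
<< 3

>> move(north)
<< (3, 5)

>> sense(north)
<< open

>> push(north)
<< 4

>> move(north)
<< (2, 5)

>> sense(north)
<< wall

>> sense(west)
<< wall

>> sense(east)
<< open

>> push(east)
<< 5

>> move(east)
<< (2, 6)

>> sense(north)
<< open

>> push(north)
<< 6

>> move(north)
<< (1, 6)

>> sense(north)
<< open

>> push(north)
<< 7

>> move(north)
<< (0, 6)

>> sense(west)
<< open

>> push(west)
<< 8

>> move(west)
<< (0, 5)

>> sense(west)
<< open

>> push(west)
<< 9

>> move(west)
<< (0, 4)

>> sense(west)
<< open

>> push(west)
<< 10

>> move(west)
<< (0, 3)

>> sense(west)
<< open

>> push(west)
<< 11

>> move(west)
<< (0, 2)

>> sense(west)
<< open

>> push(west)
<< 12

>> move(west)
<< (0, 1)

>> sense(west)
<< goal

>> move(west)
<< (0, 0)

Answer: (0, 0)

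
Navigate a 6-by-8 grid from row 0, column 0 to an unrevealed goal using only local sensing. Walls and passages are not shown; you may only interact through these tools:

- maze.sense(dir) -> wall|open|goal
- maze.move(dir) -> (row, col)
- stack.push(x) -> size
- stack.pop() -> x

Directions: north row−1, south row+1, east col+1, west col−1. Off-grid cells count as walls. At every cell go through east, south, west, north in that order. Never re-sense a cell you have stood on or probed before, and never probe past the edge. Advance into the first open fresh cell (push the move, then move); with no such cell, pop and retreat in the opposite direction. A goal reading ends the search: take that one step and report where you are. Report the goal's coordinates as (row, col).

I run maze.sense(east), : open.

Invoking stack.push(east), : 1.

I invoke maze.move(east), which returns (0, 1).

Then maze.sense(east), giving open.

Now I run stack.push(east), which returns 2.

Calling maze.move(east), which returns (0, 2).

I use maze.sense(east), and see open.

I call stack.push(east), → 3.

Then maze.move(east), giving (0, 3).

Using maze.sense(east), : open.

I call stack.push(east), and observe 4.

I use maze.move(east), → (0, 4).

Then maze.sense(east), and see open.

Using stack.push(east), → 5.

Using maze.move(east), yielding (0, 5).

Now I run maze.sense(east), : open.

Invoking stack.push(east), which returns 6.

Next I call maze.move(east), giving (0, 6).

I invoke maze.sense(east), which returns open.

Then stack.push(east), → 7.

Using maze.move(east), and get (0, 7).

I use maze.sense(south), yielding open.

I run stack.push(south), which returns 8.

I invoke maze.move(south), and observe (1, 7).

I use maze.sense(south), and get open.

I run stack.push(south), — result: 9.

I try maze.move(south), — result: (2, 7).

I run maze.sense(south), and observe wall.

Then maze.sense(west), yielding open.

I run stack.push(west), → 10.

Now I run maze.move(west), which returns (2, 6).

I invoke maze.sense(south), → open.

Calling stack.push(south), → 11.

Invoking maze.move(south), and get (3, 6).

I try maze.sense(south), yielding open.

I use stack.push(south), and observe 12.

I call maze.move(south), → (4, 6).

I run maze.sense(east), giving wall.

I try maze.sense(south), yielding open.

Now I run stack.push(south), and get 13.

Next I call maze.move(south), and see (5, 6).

I invoke maze.sense(east), : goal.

I try maze.move(east), which returns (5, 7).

Answer: (5, 7)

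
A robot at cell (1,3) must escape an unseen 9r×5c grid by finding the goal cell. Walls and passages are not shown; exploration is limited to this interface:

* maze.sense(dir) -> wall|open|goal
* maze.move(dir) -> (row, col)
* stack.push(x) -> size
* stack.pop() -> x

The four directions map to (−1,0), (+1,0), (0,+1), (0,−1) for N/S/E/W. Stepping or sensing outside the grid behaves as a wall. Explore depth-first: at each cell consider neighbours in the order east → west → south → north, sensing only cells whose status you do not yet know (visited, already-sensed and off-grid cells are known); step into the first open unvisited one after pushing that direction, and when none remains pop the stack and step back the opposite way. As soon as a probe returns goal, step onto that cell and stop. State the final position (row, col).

Invoking maze.sense(dir→east), giving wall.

Calling maze.sense(dir→west), → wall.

I try maze.sense(dir→south), which returns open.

I run stack.push(x→south), giving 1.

I use maze.move(dir→south), — result: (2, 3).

I try maze.sense(dir→east), yielding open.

Using stack.push(x→east), which returns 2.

Now I run maze.move(dir→east), which returns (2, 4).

I use maze.sense(dir→south), → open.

Then stack.push(x→south), yielding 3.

I run maze.move(dir→south), yielding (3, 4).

Next I call maze.sense(dir→west), yielding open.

I try stack.push(x→west), giving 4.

Next I call maze.move(dir→west), giving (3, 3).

I call maze.sense(dir→west), and observe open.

I use stack.push(x→west), and get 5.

Now I run maze.move(dir→west), giving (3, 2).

Calling maze.sense(dir→west), — result: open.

Invoking stack.push(x→west), yielding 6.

I try maze.move(dir→west), yielding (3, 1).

Next I call maze.sense(dir→west), and observe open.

Next I call stack.push(x→west), yielding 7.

Calling maze.move(dir→west), and get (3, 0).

Calling maze.sense(dir→south), and observe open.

Calling stack.push(x→south), and see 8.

Next I call maze.move(dir→south), → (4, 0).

I run maze.sense(dir→east), and get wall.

I invoke maze.sense(dir→south), yielding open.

I call stack.push(x→south), → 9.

Then maze.move(dir→south), giving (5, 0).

I invoke maze.sense(dir→east), and get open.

I call stack.push(x→east), → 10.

I invoke maze.move(dir→east), yielding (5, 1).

Next I call maze.sense(dir→east), and observe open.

Using stack.push(x→east), which returns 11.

Using maze.move(dir→east), yielding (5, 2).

I call maze.sense(dir→east), and get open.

Next I call stack.push(x→east), giving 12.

I call maze.move(dir→east), and see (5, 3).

I use maze.sense(dir→east), and see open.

Using stack.push(x→east), which returns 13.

I call maze.move(dir→east), and observe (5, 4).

Now I run maze.sense(dir→south), giving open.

I call stack.push(x→south), : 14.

Now I run maze.move(dir→south), — result: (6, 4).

Calling maze.sense(dir→west), and get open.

I use stack.push(x→west), and see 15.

Using maze.move(dir→west), which returns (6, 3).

Calling maze.sense(dir→west), : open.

I use stack.push(x→west), → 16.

I call maze.move(dir→west), → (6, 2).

I call maze.sense(dir→west), yielding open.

Using stack.push(x→west), giving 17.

Calling maze.move(dir→west), and observe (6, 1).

Using maze.sense(dir→west), and get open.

I run stack.push(x→west), yielding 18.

I try maze.move(dir→west), — result: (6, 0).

I invoke maze.sense(dir→south), giving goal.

I try maze.move(dir→south), and get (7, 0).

Answer: (7, 0)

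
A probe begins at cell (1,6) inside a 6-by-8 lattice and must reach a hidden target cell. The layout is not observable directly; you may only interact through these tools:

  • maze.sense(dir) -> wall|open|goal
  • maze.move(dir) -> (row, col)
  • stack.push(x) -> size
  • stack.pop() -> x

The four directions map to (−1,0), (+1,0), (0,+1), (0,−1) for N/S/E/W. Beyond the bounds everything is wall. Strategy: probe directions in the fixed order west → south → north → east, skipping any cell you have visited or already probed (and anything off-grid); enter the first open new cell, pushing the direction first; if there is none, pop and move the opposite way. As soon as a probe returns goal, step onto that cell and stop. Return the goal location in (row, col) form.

I try maze.sense passing dir='west', and get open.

Next I call stack.push passing x='west', yielding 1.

Next I call maze.move passing dir='west', and see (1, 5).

Next I call maze.sense passing dir='west', and get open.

I try stack.push passing x='west', → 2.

Calling maze.move passing dir='west', and see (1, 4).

I call maze.sense passing dir='west', and see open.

I try stack.push passing x='west', : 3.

Then maze.move passing dir='west', : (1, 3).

Calling maze.sense passing dir='west', — result: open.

Next I call stack.push passing x='west', and see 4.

Invoking maze.move passing dir='west', and observe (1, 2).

Using maze.sense passing dir='west', : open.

I use stack.push passing x='west', giving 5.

Using maze.move passing dir='west', → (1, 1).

Using maze.sense passing dir='west', → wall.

Next I call maze.sense passing dir='south', and get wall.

I try maze.sense passing dir='north', → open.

Calling stack.push passing x='north', → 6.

I call maze.move passing dir='north', : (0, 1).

I invoke maze.sense passing dir='west', yielding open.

Now I run stack.push passing x='west', → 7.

Next I call maze.move passing dir='west', : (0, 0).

I run stack.pop(), giving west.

I use maze.move passing dir='east', and observe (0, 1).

Now I run maze.sense passing dir='east', → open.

I invoke stack.push passing x='east', — result: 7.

I call maze.move passing dir='east', : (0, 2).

Then maze.sense passing dir='east', → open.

Calling stack.push passing x='east', and get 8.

Now I run maze.move passing dir='east', : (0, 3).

Calling maze.sense passing dir='east', — result: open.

I run stack.push passing x='east', which returns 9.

I use maze.move passing dir='east', giving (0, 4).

Calling maze.sense passing dir='east', which returns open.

I try stack.push passing x='east', and get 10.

I invoke maze.move passing dir='east', giving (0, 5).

Invoking maze.sense passing dir='east', — result: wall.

I run stack.pop(), → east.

I try maze.move passing dir='west', giving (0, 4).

I try stack.pop, — result: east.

I try maze.move passing dir='west', yielding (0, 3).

Then stack.pop, and see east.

Using maze.move passing dir='west', and observe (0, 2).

Invoking stack.pop(), giving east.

I use maze.move passing dir='west', — result: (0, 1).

Using stack.pop, and get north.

I try maze.move passing dir='south', yielding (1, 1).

Invoking stack.pop(), — result: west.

Calling maze.move passing dir='east', and see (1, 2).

Using maze.sense passing dir='south', which returns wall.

I try stack.pop, yielding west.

Using maze.move passing dir='east', — result: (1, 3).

Next I call maze.sense passing dir='south', yielding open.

Now I run stack.push passing x='south', — result: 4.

I run maze.move passing dir='south', and see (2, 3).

Invoking maze.sense passing dir='south', giving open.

Calling stack.push passing x='south', which returns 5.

I use maze.move passing dir='south', and observe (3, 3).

I use maze.sense passing dir='west', yielding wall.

I invoke maze.sense passing dir='south', and get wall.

Calling maze.sense passing dir='east', which returns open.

Calling stack.push passing x='east', and get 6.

I invoke maze.move passing dir='east', : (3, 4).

Then maze.sense passing dir='south', and get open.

Calling stack.push passing x='south', and get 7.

I try maze.move passing dir='south', giving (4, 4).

Then maze.sense passing dir='south', : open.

I try stack.push passing x='south', and see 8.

Then maze.move passing dir='south', — result: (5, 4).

Invoking maze.sense passing dir='west', which returns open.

Next I call stack.push passing x='west', → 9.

Then maze.move passing dir='west', giving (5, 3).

Next I call maze.sense passing dir='west', → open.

I call stack.push passing x='west', and get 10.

I try maze.move passing dir='west', yielding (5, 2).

I try maze.sense passing dir='west', which returns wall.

I invoke maze.sense passing dir='north', yielding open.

Invoking stack.push passing x='north', : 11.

Now I run maze.move passing dir='north', — result: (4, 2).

Next I call maze.sense passing dir='west', and observe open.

Then stack.push passing x='west', yielding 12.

I try maze.move passing dir='west', yielding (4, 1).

Using maze.sense passing dir='west', yielding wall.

I use maze.sense passing dir='north', — result: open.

Using stack.push passing x='north', giving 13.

I run maze.move passing dir='north', and observe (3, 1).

Invoking maze.sense passing dir='west', yielding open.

Then stack.push passing x='west', which returns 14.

Calling maze.move passing dir='west', giving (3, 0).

I invoke maze.sense passing dir='north', giving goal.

I run maze.move passing dir='north', and observe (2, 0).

Answer: (2, 0)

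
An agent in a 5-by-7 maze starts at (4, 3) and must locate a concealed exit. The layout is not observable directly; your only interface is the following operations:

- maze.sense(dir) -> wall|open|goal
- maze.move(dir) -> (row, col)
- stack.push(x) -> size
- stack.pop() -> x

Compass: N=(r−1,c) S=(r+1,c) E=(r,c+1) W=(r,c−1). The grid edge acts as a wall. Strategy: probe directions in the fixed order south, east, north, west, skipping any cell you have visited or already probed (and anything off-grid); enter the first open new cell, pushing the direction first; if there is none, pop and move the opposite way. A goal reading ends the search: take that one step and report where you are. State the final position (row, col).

-> maze.sense(dir='east')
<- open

-> stack.push(x='east')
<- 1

-> maze.move(dir='east')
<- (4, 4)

-> maze.sense(dir='east')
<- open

-> stack.push(x='east')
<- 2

-> maze.move(dir='east')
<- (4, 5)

-> maze.sense(dir='east')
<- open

-> stack.push(x='east')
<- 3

-> maze.move(dir='east')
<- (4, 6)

-> maze.sense(dir='north')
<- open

-> stack.push(x='north')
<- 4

-> maze.move(dir='north')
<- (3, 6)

-> maze.sense(dir='north')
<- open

-> stack.push(x='north')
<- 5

-> maze.move(dir='north')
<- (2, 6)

-> maze.sense(dir='north')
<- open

-> stack.push(x='north')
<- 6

-> maze.move(dir='north')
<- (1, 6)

-> maze.sense(dir='north')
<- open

-> stack.push(x='north')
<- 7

-> maze.move(dir='north')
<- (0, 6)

-> maze.sense(dir='west')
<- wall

-> stack.pop()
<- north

-> maze.move(dir='south')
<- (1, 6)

-> maze.sense(dir='west')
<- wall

-> stack.pop()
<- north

-> maze.move(dir='south')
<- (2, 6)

-> maze.sense(dir='west')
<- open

-> stack.push(x='west')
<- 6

-> maze.move(dir='west')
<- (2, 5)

-> maze.sense(dir='south')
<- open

-> stack.push(x='south')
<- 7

-> maze.move(dir='south')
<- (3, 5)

-> maze.sense(dir='west')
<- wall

-> stack.pop()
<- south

-> maze.move(dir='north')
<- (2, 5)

-> maze.sense(dir='west')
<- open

-> stack.push(x='west')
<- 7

-> maze.move(dir='west')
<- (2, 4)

-> maze.sense(dir='north')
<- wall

-> maze.sense(dir='west')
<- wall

-> stack.pop()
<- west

-> maze.move(dir='east')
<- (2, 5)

-> stack.pop()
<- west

-> maze.move(dir='east')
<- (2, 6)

-> stack.pop()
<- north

-> maze.move(dir='south')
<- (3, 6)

-> stack.pop()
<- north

-> maze.move(dir='south')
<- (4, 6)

-> stack.pop()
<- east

-> maze.move(dir='west')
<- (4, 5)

-> stack.pop()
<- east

-> maze.move(dir='west')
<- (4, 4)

-> stack.pop()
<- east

-> maze.move(dir='west')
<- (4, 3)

-> maze.sense(dir='north')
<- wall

-> maze.sense(dir='west')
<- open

-> stack.push(x='west')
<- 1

-> maze.move(dir='west')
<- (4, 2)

-> maze.sense(dir='north')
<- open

-> stack.push(x='north')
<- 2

-> maze.move(dir='north')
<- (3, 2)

-> maze.sense(dir='north')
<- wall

-> maze.sense(dir='west')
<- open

-> stack.push(x='west')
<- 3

-> maze.move(dir='west')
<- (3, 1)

-> maze.sense(dir='south')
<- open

-> stack.push(x='south')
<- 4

-> maze.move(dir='south')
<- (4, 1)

-> maze.sense(dir='west')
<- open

-> stack.push(x='west')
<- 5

-> maze.move(dir='west')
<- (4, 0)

-> maze.sense(dir='north')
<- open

-> stack.push(x='north')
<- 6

-> maze.move(dir='north')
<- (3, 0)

-> maze.sense(dir='north')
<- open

-> stack.push(x='north')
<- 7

-> maze.move(dir='north')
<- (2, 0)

-> maze.sense(dir='east')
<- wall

-> maze.sense(dir='north')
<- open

-> stack.push(x='north')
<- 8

-> maze.move(dir='north')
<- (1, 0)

-> maze.sense(dir='east')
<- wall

-> maze.sense(dir='north')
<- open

-> stack.push(x='north')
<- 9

-> maze.move(dir='north')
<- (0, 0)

-> maze.sense(dir='east')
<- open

-> stack.push(x='east')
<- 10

-> maze.move(dir='east')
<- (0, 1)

-> maze.sense(dir='east')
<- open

-> stack.push(x='east')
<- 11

-> maze.move(dir='east')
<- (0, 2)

-> maze.sense(dir='south')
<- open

-> stack.push(x='south')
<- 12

-> maze.move(dir='south')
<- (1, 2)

-> maze.sense(dir='east')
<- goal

-> maze.move(dir='east')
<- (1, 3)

Answer: (1, 3)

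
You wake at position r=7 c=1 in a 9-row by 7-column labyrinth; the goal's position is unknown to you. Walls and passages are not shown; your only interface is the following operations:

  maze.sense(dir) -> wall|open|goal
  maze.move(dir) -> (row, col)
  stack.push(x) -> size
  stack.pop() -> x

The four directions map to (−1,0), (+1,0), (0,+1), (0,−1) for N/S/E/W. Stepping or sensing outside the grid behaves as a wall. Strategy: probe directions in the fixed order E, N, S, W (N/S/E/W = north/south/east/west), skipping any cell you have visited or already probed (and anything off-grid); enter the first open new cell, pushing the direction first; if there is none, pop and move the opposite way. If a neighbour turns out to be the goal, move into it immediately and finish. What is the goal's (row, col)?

Action: sense[dir: east]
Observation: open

Action: push[x: east]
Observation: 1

Action: move[dir: east]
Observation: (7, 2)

Action: sense[dir: east]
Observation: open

Action: push[x: east]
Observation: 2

Action: move[dir: east]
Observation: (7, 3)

Action: sense[dir: east]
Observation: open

Action: push[x: east]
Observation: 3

Action: move[dir: east]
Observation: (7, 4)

Action: sense[dir: east]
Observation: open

Action: push[x: east]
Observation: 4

Action: move[dir: east]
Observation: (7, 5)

Action: sense[dir: east]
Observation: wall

Action: sense[dir: north]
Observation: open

Action: push[x: north]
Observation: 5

Action: move[dir: north]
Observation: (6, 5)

Action: sense[dir: east]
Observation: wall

Action: sense[dir: north]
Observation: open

Action: push[x: north]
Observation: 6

Action: move[dir: north]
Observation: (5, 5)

Action: sense[dir: east]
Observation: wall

Action: sense[dir: north]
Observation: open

Action: push[x: north]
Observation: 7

Action: move[dir: north]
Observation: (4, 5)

Action: sense[dir: east]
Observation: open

Action: push[x: east]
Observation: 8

Action: move[dir: east]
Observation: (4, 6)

Action: sense[dir: north]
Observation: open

Action: push[x: north]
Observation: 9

Action: move[dir: north]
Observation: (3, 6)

Action: sense[dir: north]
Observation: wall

Action: sense[dir: west]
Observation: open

Action: push[x: west]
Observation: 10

Action: move[dir: west]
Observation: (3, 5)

Action: sense[dir: north]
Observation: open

Action: push[x: north]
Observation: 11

Action: move[dir: north]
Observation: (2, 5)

Action: sense[dir: north]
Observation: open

Action: push[x: north]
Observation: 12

Action: move[dir: north]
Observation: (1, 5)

Action: sense[dir: east]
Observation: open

Action: push[x: east]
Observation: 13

Action: move[dir: east]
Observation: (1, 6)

Action: sense[dir: north]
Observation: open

Action: push[x: north]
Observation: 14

Action: move[dir: north]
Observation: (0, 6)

Action: sense[dir: west]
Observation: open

Action: push[x: west]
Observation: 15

Action: move[dir: west]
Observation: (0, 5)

Action: sense[dir: west]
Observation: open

Action: push[x: west]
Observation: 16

Action: move[dir: west]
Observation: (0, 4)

Action: sense[dir: south]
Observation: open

Action: push[x: south]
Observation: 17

Action: move[dir: south]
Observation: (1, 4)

Action: sense[dir: south]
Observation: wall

Action: sense[dir: west]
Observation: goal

Action: move[dir: west]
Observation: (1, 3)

Answer: (1, 3)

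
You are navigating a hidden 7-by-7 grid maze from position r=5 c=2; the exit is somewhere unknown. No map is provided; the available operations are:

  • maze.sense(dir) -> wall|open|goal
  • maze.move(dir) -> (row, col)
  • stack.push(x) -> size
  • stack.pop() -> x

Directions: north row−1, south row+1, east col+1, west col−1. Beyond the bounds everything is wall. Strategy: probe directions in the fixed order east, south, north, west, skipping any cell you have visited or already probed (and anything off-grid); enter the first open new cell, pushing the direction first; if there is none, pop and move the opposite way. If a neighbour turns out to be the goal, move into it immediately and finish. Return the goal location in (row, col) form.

# 1. sense(dir→east) : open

# 2. push(x→east) : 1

# 3. move(dir→east) : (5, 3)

# 4. sense(dir→east) : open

# 5. push(x→east) : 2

# 6. move(dir→east) : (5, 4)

# 7. sense(dir→east) : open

# 8. push(x→east) : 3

# 9. move(dir→east) : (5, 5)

# 10. sense(dir→east) : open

# 11. push(x→east) : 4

# 12. move(dir→east) : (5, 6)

# 13. sense(dir→south) : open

# 14. push(x→south) : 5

# 15. move(dir→south) : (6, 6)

# 16. sense(dir→west) : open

# 17. push(x→west) : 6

# 18. move(dir→west) : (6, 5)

# 19. sense(dir→west) : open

# 20. push(x→west) : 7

# 21. move(dir→west) : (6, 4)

# 22. sense(dir→west) : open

# 23. push(x→west) : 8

# 24. move(dir→west) : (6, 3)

# 25. sense(dir→west) : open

# 26. push(x→west) : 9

# 27. move(dir→west) : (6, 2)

# 28. sense(dir→west) : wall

# 29. pop() : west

# 30. move(dir→east) : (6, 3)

# 31. pop() : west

# 32. move(dir→east) : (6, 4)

# 33. pop() : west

# 34. move(dir→east) : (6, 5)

# 35. pop() : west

# 36. move(dir→east) : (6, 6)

# 37. pop() : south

# 38. move(dir→north) : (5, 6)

# 39. sense(dir→north) : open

# 40. push(x→north) : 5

# 41. move(dir→north) : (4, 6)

# 42. sense(dir→north) : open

# 43. push(x→north) : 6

# 44. move(dir→north) : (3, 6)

# 45. sense(dir→north) : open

# 46. push(x→north) : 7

# 47. move(dir→north) : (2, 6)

# 48. sense(dir→north) : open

# 49. push(x→north) : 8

# 50. move(dir→north) : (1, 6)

# 51. sense(dir→north) : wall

# 52. sense(dir→west) : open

# 53. push(x→west) : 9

# 54. move(dir→west) : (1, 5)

# 55. sense(dir→south) : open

# 56. push(x→south) : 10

# 57. move(dir→south) : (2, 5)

# 58. sense(dir→south) : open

# 59. push(x→south) : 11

# 60. move(dir→south) : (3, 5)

# 61. sense(dir→south) : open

# 62. push(x→south) : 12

# 63. move(dir→south) : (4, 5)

# 64. sense(dir→west) : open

# 65. push(x→west) : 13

# 66. move(dir→west) : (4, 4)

# 67. sense(dir→north) : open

# 68. push(x→north) : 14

# 69. move(dir→north) : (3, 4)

# 70. sense(dir→north) : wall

# 71. sense(dir→west) : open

# 72. push(x→west) : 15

# 73. move(dir→west) : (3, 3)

# 74. sense(dir→south) : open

# 75. push(x→south) : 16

# 76. move(dir→south) : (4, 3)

# 77. sense(dir→west) : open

# 78. push(x→west) : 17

# 79. move(dir→west) : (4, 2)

# 80. sense(dir→north) : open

# 81. push(x→north) : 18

# 82. move(dir→north) : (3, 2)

# 83. sense(dir→north) : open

# 84. push(x→north) : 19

# 85. move(dir→north) : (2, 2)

# 86. sense(dir→east) : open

# 87. push(x→east) : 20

# 88. move(dir→east) : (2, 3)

# 89. sense(dir→north) : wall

# 90. pop() : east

# 91. move(dir→west) : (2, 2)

# 92. sense(dir→north) : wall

# 93. sense(dir→west) : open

# 94. push(x→west) : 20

# 95. move(dir→west) : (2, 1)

# 96. sense(dir→south) : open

# 97. push(x→south) : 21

# 98. move(dir→south) : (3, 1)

# 99. sense(dir→south) : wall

# 100. sense(dir→west) : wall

# 101. pop() : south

# 102. move(dir→north) : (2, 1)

# 103. sense(dir→north) : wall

# 104. sense(dir→west) : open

# 105. push(x→west) : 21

# 106. move(dir→west) : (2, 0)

# 107. sense(dir→north) : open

# 108. push(x→north) : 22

# 109. move(dir→north) : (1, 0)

# 110. sense(dir→north) : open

# 111. push(x→north) : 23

# 112. move(dir→north) : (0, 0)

# 113. sense(dir→east) : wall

# 114. pop() : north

# 115. move(dir→south) : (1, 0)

# 116. pop() : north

# 117. move(dir→south) : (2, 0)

# 118. pop() : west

# 119. move(dir→east) : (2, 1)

# 120. pop() : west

# 121. move(dir→east) : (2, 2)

# 122. pop() : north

# 123. move(dir→south) : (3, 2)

# 124. pop() : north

# 125. move(dir→south) : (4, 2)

# 126. pop() : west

# 127. move(dir→east) : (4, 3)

# 128. pop() : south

# 129. move(dir→north) : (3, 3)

# 130. pop() : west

# 131. move(dir→east) : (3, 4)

# 132. pop() : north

# 133. move(dir→south) : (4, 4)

# 134. pop() : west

# 135. move(dir→east) : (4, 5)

# 136. pop() : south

# 137. move(dir→north) : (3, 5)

# 138. pop() : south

# 139. move(dir→north) : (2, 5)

# 140. pop() : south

# 141. move(dir→north) : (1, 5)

# 142. sense(dir→north) : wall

# 143. sense(dir→west) : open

# 144. push(x→west) : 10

# 145. move(dir→west) : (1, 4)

# 146. sense(dir→north) : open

# 147. push(x→north) : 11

# 148. move(dir→north) : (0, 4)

# 149. sense(dir→west) : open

# 150. push(x→west) : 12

# 151. move(dir→west) : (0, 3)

# 152. sense(dir→west) : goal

# 153. move(dir→west) : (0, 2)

Answer: (0, 2)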